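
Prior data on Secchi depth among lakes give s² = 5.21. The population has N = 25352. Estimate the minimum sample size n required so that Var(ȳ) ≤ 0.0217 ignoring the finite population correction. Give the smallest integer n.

241

Without fpc, n₀ = s²/D = 5.21/0.0217 = 240.0922.
Rounding up, n = 241.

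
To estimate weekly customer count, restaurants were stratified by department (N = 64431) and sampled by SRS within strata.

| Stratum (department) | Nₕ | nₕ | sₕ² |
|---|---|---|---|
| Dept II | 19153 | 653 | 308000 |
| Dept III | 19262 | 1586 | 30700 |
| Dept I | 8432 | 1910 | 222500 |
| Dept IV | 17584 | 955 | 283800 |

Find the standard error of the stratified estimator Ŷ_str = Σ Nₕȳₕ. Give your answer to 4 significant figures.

Var(Ŷ_str) = Σₕ Nₕ²(1 − fₕ)sₕ²/nₕ.
Dept II: 19153²·(1 − 653/19153)·308000/653 = 1.6712679 × 10^11.
Dept III: 19262²·(1 − 1586/19262)·30700/1586 = 6.5905334 × 10^9.
Dept I: 8432²·(1 − 1910/8432)·222500/1910 = 6.4063113 × 10^9.
Dept IV: 17584²·(1 − 955/17584)·283800/955 = 8.6894608 × 10^10.
Sum = 2.6701824 × 10^11.
SE = √(2.6701824 × 10^11) = 516700.

516700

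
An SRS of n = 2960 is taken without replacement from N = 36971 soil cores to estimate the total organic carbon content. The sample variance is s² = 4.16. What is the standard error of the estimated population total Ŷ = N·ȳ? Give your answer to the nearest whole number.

1329

Var(Ŷ) = N²·Var(ȳ) = N²·(1 − n/N)·s²/n.
f = 2960/36971 = 0.08006275; Var(ȳ) = 0.91993725·4.16/2960 = 0.0012928848.
Var(Ŷ) = 36971² · 0.0012928848 = 1.7671858 × 10^6.
SE(Ŷ) = √(1.7671858 × 10^6) = 1329.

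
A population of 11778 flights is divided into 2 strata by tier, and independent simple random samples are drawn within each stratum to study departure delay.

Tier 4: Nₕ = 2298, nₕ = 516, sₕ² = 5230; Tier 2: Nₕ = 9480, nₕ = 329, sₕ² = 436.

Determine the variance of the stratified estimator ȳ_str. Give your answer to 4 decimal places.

1.1280

Var(ȳ_str) = Σₕ Wₕ²(1 − fₕ)sₕ²/nₕ with Wₕ = Nₕ/N, N = 11778.
Tier 4: Wₕ = 0.19510953; term = 0.19510953²·(1 − 0.22454308)·5230/516 = 0.29920346.
Tier 2: Wₕ = 0.80489047; term = 0.80489047²·(1 − 0.03470464)·436/329 = 0.82875161.
Sum = 1.1279551.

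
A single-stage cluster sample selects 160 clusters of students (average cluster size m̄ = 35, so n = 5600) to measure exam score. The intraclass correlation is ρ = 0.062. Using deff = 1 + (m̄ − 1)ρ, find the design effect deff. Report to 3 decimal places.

3.108

deff = 1 + (35 − 1)·0.062 = 1 + 2.108 = 3.108.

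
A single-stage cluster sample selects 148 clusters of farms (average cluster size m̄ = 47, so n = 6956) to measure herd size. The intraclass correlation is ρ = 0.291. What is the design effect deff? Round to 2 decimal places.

deff = 1 + (47 − 1)·0.291 = 1 + 13.386 = 14.386.

14.39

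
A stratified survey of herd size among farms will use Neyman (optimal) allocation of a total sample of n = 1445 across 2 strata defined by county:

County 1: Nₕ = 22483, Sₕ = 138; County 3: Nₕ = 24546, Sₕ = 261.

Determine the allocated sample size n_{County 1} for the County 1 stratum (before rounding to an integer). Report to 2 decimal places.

471.48

Neyman allocation: nₕ = n·NₕSₕ / Σⱼ NⱼSⱼ.
Σ NⱼSⱼ = 22483·138 + 24546·261 = 9.50916 × 10^6.
n_{County 1} = 1445·22483·138 / (9.50916 × 10^6) = 471.48.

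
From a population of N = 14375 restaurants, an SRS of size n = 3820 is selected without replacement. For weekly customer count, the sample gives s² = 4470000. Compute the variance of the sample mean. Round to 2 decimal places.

859.20

Under SRS without replacement, Var(ȳ) = (1 − f)·s²/n with f = n/N = 3820/14375 = 0.26573913.
Var(ȳ) = (1 − 0.26573913)·4470000/3820 = 0.73426087·1170.1571 = 859.20055.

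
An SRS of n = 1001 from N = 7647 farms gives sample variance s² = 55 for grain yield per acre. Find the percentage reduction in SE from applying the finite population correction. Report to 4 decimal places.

6.7745

f = n/N = 1001/7647 = 0.13090101.
SE_no-fpc = √(s²/n) = 0.23440362; SE_fpc = √((1−f)s²/n) = 0.21852389.
Ratio = √(1−f) = 0.93225479. Reduction = 100·(1 − 0.93225479) = 6.7745%.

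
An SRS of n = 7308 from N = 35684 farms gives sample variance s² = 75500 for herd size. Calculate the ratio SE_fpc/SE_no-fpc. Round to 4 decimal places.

0.8917

f = n/N = 7308/35684 = 0.20479767.
SE_no-fpc = √(s²/n) = 3.2142097; SE_fpc = √((1−f)s²/n) = 2.8662431.
Ratio = √(1−f) = 0.89174118.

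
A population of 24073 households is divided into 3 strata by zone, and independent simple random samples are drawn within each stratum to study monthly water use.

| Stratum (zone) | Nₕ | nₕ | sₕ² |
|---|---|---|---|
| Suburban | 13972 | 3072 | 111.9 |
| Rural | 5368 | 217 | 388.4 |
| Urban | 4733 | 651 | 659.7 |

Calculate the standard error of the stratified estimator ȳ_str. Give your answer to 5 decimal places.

Var(ȳ_str) = Σₕ Wₕ²(1 − fₕ)sₕ²/nₕ with Wₕ = Nₕ/N, N = 24073.
Suburban: Wₕ = 0.58040128; term = 0.58040128²·(1 − 0.21986831)·111.9/3072 = 0.0095726795.
Rural: Wₕ = 0.22298841; term = 0.22298841²·(1 − 0.04042474)·388.4/217 = 0.085401031.
Urban: Wₕ = 0.19661031; term = 0.19661031²·(1 − 0.13754490)·659.7/651 = 0.033784272.
Sum = 0.12875798.
SE = √(0.12875798) = 0.35883.

0.35883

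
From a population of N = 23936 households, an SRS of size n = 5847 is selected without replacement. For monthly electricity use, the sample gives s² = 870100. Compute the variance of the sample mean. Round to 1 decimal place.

112.5

Under SRS without replacement, Var(ȳ) = (1 − f)·s²/n with f = n/N = 5847/23936 = 0.24427640.
Var(ȳ) = (1 − 0.24427640)·870100/5847 = 0.75572360·148.81136 = 112.46025.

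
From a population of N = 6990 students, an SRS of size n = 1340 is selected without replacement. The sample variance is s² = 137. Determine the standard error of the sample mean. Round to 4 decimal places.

Under SRS without replacement, Var(ȳ) = (1 − f)·s²/n with f = n/N = 1340/6990 = 0.19170243.
Var(ȳ) = (1 − 0.19170243)·137/1340 = 0.80829757·0.10223881 = 0.082639378.
SE(ȳ) = √(0.082639378) = 0.2875.

0.2875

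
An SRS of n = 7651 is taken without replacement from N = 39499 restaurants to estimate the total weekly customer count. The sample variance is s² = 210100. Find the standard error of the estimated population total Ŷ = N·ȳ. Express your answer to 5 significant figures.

Var(Ŷ) = N²·Var(ȳ) = N²·(1 − n/N)·s²/n.
f = 7651/39499 = 0.19370111; Var(ȳ) = 0.80629889·210100/7651 = 22.141341.
Var(Ŷ) = 39499² · 22.141341 = 3.4544278 × 10^10.
SE(Ŷ) = √(3.4544278 × 10^10) = 185860.

185860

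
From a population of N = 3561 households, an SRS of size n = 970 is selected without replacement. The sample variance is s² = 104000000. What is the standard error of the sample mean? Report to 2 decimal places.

279.30

Under SRS without replacement, Var(ȳ) = (1 − f)·s²/n with f = n/N = 970/3561 = 0.27239539.
Var(ȳ) = (1 − 0.27239539)·104000000/970 = 0.72760461·107216.49 = 78011.215.
SE(ȳ) = √(78011.215) = 279.30.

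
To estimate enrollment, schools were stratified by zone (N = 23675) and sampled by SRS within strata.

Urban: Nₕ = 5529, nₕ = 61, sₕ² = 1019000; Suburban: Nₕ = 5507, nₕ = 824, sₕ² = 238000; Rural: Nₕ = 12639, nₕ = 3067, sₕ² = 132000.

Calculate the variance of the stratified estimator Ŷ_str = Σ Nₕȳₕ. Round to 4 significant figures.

Var(Ŷ_str) = Σₕ Nₕ²(1 − fₕ)sₕ²/nₕ.
Urban: 5529²·(1 − 61/5529)·1019000/61 = 5.0503264 × 10^11.
Suburban: 5507²·(1 − 824/5507)·238000/824 = 7.4488457 × 10^9.
Rural: 12639²·(1 − 3067/12639)·132000/3067 = 5.2068559 × 10^9.
Sum = 5.1768834 × 10^11.

5.177 × 10^11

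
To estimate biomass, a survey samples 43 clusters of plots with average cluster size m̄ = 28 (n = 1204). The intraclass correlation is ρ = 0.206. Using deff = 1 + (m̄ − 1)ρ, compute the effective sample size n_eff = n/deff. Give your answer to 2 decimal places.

deff = 1 + (28 − 1)·0.206 = 1 + 5.562 = 6.562.
n_eff = 1204 / 6.562 = 183.48.

183.48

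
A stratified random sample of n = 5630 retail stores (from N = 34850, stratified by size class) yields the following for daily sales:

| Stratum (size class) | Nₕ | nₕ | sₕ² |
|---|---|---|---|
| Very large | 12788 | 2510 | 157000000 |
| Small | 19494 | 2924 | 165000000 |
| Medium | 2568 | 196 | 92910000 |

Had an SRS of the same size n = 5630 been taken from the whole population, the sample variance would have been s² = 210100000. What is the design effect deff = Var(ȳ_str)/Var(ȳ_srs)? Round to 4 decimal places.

0.7720

Var(ȳ_str) = Σ Wₕ²(1−fₕ)sₕ²/nₕ with Wₕ = Nₕ/34850:
  Very large: (12788/34850)²·(1−2510/12788)·157000000/2510 = 6769.1106
  Small: (19494/34850)²·(1−2924/19494)·165000000/2924 = 15008.057
  Medium: (2568/34850)²·(1−196/2568)·92910000/196 = 2377.4453
  → Var(ȳ_str) = 24154.613.
Var(ȳ_srs) = (1 − 5630/34850)·210100000/5630 = 31289.245.
deff = 24154.613 / 31289.245 = 0.7720.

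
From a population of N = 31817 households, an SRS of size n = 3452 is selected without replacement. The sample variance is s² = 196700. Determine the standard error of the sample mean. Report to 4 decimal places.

Under SRS without replacement, Var(ȳ) = (1 − f)·s²/n with f = n/N = 3452/31817 = 0.10849546.
Var(ȳ) = (1 − 0.10849546)·196700/3452 = 0.89150454·56.98146 = 50.79923.
SE(ȳ) = √(50.79923) = 7.1274.

7.1274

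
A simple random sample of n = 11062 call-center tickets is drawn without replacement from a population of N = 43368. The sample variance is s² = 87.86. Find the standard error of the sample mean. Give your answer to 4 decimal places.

0.0769

Under SRS without replacement, Var(ȳ) = (1 − f)·s²/n with f = n/N = 11062/43368 = 0.25507286.
Var(ȳ) = (1 − 0.25507286)·87.86/11062 = 0.74492714·0.0079425059 = 0.0059165881.
SE(ȳ) = √(0.0059165881) = 0.0769.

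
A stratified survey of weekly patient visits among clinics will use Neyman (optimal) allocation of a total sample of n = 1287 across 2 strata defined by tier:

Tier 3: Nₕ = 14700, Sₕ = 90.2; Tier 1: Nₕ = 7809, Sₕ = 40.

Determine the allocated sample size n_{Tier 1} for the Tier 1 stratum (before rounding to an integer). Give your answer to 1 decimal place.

Neyman allocation: nₕ = n·NₕSₕ / Σⱼ NⱼSⱼ.
Σ NⱼSⱼ = 14700·90.2 + 7809·40 = 1.6383 × 10^6.
n_{Tier 1} = 1287·7809·40 / (1.6383 × 10^6) = 245.4.

245.4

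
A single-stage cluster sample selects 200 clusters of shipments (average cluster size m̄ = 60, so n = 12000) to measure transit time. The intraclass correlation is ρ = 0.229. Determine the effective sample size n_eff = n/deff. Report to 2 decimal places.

deff = 1 + (60 − 1)·0.229 = 1 + 13.511 = 14.511.
n_eff = 12000 / 14.511 = 826.96.

826.96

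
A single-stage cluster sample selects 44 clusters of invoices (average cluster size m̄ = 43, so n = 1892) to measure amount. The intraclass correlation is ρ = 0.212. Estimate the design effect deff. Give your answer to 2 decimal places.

9.90

deff = 1 + (43 − 1)·0.212 = 1 + 8.904 = 9.904.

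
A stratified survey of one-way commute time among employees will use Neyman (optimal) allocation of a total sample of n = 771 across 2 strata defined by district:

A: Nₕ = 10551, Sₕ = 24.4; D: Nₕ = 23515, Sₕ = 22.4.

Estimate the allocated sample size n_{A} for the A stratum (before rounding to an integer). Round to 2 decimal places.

Neyman allocation: nₕ = n·NₕSₕ / Σⱼ NⱼSⱼ.
Σ NⱼSⱼ = 10551·24.4 + 23515·22.4 = 784180.4.
n_{A} = 771·10551·24.4 / 784180.4 = 253.12.

253.12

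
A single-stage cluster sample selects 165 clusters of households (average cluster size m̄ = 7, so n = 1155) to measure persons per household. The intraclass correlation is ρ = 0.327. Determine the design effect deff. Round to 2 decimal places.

2.96

deff = 1 + (7 − 1)·0.327 = 1 + 1.962 = 2.962.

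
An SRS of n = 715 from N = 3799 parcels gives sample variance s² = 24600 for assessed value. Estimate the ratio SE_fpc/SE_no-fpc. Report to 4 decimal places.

0.9010

f = n/N = 715/3799 = 0.18820742.
SE_no-fpc = √(s²/n) = 5.8656282; SE_fpc = √((1−f)s²/n) = 5.2849036.
Ratio = √(1−f) = 0.90099533.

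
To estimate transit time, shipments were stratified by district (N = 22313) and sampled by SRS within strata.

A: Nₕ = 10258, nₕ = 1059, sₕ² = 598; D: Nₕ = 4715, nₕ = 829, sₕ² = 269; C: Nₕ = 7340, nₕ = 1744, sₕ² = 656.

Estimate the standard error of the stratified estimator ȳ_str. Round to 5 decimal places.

0.38730

Var(ȳ_str) = Σₕ Wₕ²(1 − fₕ)sₕ²/nₕ with Wₕ = Nₕ/N, N = 22313.
A: Wₕ = 0.45973199; term = 0.45973199²·(1 − 0.10323650)·598/1059 = 0.10702682.
D: Wₕ = 0.21131179; term = 0.21131179²·(1 − 0.17582185)·269/829 = 0.011941704.
C: Wₕ = 0.32895621; term = 0.32895621²·(1 − 0.23760218)·656/1744 = 0.031032388.
Sum = 0.15000091.
SE = √(0.15000091) = 0.38730.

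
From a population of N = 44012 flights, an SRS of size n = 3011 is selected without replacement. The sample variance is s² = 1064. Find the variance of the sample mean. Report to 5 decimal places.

Under SRS without replacement, Var(ȳ) = (1 − f)·s²/n with f = n/N = 3011/44012 = 0.06841316.
Var(ȳ) = (1 − 0.06841316)·1064/3011 = 0.93158684·0.35337097 = 0.32919575.

0.32920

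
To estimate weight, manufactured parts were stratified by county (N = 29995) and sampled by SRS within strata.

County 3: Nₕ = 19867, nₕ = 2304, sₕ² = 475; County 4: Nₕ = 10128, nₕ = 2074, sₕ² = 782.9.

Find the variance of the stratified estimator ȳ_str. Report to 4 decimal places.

0.1142

Var(ȳ_str) = Σₕ Wₕ²(1 − fₕ)sₕ²/nₕ with Wₕ = Nₕ/N, N = 29995.
County 3: Wₕ = 0.66234372; term = 0.66234372²·(1 − 0.11597121)·475/2304 = 0.079954773.
County 4: Wₕ = 0.33765628; term = 0.33765628²·(1 − 0.20477883)·782.9/2074 = 0.034224344.
Sum = 0.11417912.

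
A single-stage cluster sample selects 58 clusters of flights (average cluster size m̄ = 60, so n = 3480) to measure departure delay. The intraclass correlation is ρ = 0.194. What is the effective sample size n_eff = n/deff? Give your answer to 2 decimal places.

deff = 1 + (60 − 1)·0.194 = 1 + 11.446 = 12.446.
n_eff = 3480 / 12.446 = 279.61.

279.61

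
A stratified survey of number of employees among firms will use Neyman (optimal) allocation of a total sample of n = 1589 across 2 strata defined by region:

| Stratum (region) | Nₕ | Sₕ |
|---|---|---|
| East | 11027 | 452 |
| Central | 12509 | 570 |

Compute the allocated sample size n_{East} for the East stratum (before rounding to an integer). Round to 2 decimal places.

653.76

Neyman allocation: nₕ = n·NₕSₕ / Σⱼ NⱼSⱼ.
Σ NⱼSⱼ = 11027·452 + 12509·570 = 1.2114334 × 10^7.
n_{East} = 1589·11027·452 / (1.2114334 × 10^7) = 653.76.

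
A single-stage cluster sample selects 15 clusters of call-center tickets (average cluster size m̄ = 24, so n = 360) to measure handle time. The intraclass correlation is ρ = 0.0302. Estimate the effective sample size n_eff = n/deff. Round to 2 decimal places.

deff = 1 + (24 − 1)·0.0302 = 1 + 0.6946 = 1.6946.
n_eff = 360 / 1.6946 = 212.44.

212.44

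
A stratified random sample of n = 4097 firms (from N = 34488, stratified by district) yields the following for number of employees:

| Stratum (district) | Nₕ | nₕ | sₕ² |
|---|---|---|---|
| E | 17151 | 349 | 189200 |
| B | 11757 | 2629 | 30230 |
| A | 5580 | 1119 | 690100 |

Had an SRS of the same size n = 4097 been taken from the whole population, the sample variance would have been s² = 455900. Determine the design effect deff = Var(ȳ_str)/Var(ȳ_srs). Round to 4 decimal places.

1.4817

Var(ȳ_str) = Σ Wₕ²(1−fₕ)sₕ²/nₕ with Wₕ = Nₕ/34488:
  E: (17151/34488)²·(1−349/17151)·189200/349 = 131.34396
  B: (11757/34488)²·(1−2629/11757)·30230/2629 = 1.0374895
  A: (5580/34488)²·(1−1119/5580)·690100/1119 = 12.906615
  → Var(ȳ_str) = 145.28806.
Var(ȳ_srs) = (1 − 4097/34488)·455900/4097 = 98.057453.
deff = 145.28806 / 98.057453 = 1.4817.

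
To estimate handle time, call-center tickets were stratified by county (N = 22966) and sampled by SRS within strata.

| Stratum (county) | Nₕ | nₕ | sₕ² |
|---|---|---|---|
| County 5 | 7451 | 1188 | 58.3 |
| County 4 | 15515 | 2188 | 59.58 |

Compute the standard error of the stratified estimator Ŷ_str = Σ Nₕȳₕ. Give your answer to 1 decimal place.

Var(Ŷ_str) = Σₕ Nₕ²(1 − fₕ)sₕ²/nₕ.
County 5: 7451²·(1 − 1188/7451)·58.3/1188 = 2.2900717 × 10^6.
County 4: 15515²·(1 − 2188/15515)·59.58/2188 = 5.6303755 × 10^6.
Sum = 7.9204472 × 10^6.
SE = √(7.9204472 × 10^6) = 2814.3.

2814.3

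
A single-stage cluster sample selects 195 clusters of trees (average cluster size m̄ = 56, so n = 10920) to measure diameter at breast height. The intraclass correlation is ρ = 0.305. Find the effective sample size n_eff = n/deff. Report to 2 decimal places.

deff = 1 + (56 − 1)·0.305 = 1 + 16.775 = 17.775.
n_eff = 10920 / 17.775 = 614.35.

614.35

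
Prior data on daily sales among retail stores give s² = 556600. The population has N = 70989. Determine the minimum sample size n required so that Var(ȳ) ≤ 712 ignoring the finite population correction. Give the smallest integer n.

782

Without fpc, n₀ = s²/D = 556600/712 = 781.7416.
Rounding up, n = 782.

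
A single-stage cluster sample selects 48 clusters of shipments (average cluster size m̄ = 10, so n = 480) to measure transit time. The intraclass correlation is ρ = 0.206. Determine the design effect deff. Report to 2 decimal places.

deff = 1 + (10 − 1)·0.206 = 1 + 1.854 = 2.854.

2.85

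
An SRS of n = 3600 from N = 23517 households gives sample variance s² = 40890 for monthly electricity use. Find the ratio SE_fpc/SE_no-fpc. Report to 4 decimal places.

0.9203

f = n/N = 3600/23517 = 0.15308075.
SE_no-fpc = √(s²/n) = 3.3702127; SE_fpc = √((1−f)s²/n) = 3.1015466.
Ratio = √(1−f) = 0.92028216.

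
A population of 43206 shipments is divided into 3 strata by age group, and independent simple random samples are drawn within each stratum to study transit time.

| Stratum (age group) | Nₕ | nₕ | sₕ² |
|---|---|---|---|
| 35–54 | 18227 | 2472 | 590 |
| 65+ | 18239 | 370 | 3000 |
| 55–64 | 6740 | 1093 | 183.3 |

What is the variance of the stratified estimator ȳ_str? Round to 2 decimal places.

Var(ȳ_str) = Σₕ Wₕ²(1 − fₕ)sₕ²/nₕ with Wₕ = Nₕ/N, N = 43206.
35–54: Wₕ = 0.42186270; term = 0.42186270²·(1 − 0.13562298)·590/2472 = 0.036715464.
65+: Wₕ = 0.42214044; term = 0.42214044²·(1 − 0.02028620)·3000/370 = 1.4155743.
55–64: Wₕ = 0.15599685; term = 0.15599685²·(1 − 0.16216617)·183.3/1093 = 0.0034192579.
Sum = 1.455709.

1.46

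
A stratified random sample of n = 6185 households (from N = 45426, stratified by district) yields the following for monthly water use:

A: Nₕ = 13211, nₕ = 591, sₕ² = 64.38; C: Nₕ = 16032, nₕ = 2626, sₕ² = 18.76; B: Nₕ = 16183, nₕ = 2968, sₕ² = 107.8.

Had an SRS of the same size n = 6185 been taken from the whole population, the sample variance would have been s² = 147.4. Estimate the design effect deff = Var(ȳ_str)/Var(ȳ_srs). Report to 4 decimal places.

0.6465

Var(ȳ_str) = Σ Wₕ²(1−fₕ)sₕ²/nₕ with Wₕ = Nₕ/45426:
  A: (13211/45426)²·(1−591/13211)·64.38/591 = 0.0088013551
  C: (16032/45426)²·(1−2626/16032)·18.76/2626 = 7.4407384 × 10^-4
  B: (16183/45426)²·(1−2968/16183)·107.8/2968 = 0.0037641946
  → Var(ȳ_str) = 0.013309624.
Var(ȳ_srs) = (1 − 6185/45426)·147.4/6185 = 0.020587013.
deff = 0.013309624 / 0.020587013 = 0.6465.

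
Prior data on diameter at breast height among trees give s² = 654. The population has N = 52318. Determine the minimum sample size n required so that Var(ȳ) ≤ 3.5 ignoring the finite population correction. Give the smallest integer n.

187

Without fpc, n₀ = s²/D = 654/3.5 = 186.8571.
Rounding up, n = 187.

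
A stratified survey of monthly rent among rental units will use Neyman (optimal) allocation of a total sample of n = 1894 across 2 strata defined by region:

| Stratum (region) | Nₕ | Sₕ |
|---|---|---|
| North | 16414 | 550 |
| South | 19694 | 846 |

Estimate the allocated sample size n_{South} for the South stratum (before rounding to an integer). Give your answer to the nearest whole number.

Neyman allocation: nₕ = n·NₕSₕ / Σⱼ NⱼSⱼ.
Σ NⱼSⱼ = 16414·550 + 19694·846 = 2.5688824 × 10^7.
n_{South} = 1894·19694·846 / (2.5688824 × 10^7) = 1228.

1228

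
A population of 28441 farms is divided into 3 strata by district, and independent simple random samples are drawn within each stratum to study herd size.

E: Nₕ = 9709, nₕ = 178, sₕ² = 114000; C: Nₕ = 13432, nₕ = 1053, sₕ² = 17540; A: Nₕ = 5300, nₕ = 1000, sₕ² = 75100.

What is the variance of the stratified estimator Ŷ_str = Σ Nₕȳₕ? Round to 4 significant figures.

6.375 × 10^10

Var(Ŷ_str) = Σₕ Nₕ²(1 − fₕ)sₕ²/nₕ.
E: 9709²·(1 − 178/9709)·114000/178 = 5.9264936 × 10^10.
C: 13432²·(1 − 1053/13432)·17540/1053 = 2.7696664 × 10^9.
A: 5300²·(1 − 1000/5300)·75100/1000 = 1.711529 × 10^9.
Sum = 6.3746131 × 10^10.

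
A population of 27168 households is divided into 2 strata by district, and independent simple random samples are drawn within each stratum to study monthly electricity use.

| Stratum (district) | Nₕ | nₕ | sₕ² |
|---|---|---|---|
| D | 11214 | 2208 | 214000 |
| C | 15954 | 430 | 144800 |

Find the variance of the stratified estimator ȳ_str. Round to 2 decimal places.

Var(ȳ_str) = Σₕ Wₕ²(1 − fₕ)sₕ²/nₕ with Wₕ = Nₕ/N, N = 27168.
D: Wₕ = 0.41276502; term = 0.41276502²·(1 − 0.19689674)·214000/2208 = 13.261476.
C: Wₕ = 0.58723498; term = 0.58723498²·(1 − 0.02695249)·144800/430 = 112.99468.
Sum = 126.25616.

126.26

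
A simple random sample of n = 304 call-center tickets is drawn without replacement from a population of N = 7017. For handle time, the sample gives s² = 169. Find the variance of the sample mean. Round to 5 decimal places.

0.53184

Under SRS without replacement, Var(ȳ) = (1 − f)·s²/n with f = n/N = 304/7017 = 0.04332336.
Var(ȳ) = (1 − 0.04332336)·169/304 = 0.95667664·0.55592105 = 0.53183669.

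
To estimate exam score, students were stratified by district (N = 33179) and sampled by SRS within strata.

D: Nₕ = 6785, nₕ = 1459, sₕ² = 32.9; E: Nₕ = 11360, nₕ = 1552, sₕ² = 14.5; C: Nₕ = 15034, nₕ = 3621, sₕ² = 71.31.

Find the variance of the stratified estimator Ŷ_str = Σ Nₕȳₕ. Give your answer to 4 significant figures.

Var(Ŷ_str) = Σₕ Nₕ²(1 − fₕ)sₕ²/nₕ.
D: 6785²·(1 − 1459/6785)·32.9/1459 = 814876.17.
E: 11360²·(1 − 1552/11360)·14.5/1552 = 1.0409625 × 10^6.
C: 15034²·(1 − 3621/15034)·71.31/3621 = 3.3790629 × 10^6.
Sum = 5.2349016 × 10^6.

5.235 × 10^6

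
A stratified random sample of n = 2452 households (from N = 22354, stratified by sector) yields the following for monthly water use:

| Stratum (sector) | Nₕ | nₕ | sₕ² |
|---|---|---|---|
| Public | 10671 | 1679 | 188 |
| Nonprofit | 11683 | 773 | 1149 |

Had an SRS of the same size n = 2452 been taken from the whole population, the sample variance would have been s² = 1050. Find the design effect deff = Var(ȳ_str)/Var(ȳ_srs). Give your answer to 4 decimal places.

Var(ȳ_str) = Σ Wₕ²(1−fₕ)sₕ²/nₕ with Wₕ = Nₕ/22354:
  Public: (10671/22354)²·(1−1679/10671)·188/1679 = 0.021500971
  Nonprofit: (11683/22354)²·(1−773/11683)·1149/773 = 0.37914835
  → Var(ȳ_str) = 0.40064932.
Var(ȳ_srs) = (1 − 2452/22354)·1050/2452 = 0.3812504.
deff = 0.40064932 / 0.3812504 = 1.0509.

1.0509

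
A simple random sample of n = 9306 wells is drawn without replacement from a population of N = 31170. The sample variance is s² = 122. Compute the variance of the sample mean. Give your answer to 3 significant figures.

Under SRS without replacement, Var(ȳ) = (1 − f)·s²/n with f = n/N = 9306/31170 = 0.29855630.
Var(ȳ) = (1 − 0.29855630)·122/9306 = 0.70144370·0.013109822 = 0.0091958017.

0.00920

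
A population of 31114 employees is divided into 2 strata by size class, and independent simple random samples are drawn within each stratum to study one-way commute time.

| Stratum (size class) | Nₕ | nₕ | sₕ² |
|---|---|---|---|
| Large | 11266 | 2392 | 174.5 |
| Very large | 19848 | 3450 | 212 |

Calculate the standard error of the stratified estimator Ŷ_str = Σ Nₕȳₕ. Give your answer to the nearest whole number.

5224

Var(Ŷ_str) = Σₕ Nₕ²(1 − fₕ)sₕ²/nₕ.
Large: 11266²·(1 − 2392/11266)·174.5/2392 = 7.2932891 × 10^6.
Very large: 19848²·(1 − 3450/19848)·212/3450 = 1.9999742 × 10^7.
Sum = 2.7293031 × 10^7.
SE = √(2.7293031 × 10^7) = 5224.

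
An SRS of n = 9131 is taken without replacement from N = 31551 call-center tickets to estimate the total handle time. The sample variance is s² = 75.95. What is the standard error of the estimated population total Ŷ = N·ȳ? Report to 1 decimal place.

2425.7

Var(Ŷ) = N²·Var(ȳ) = N²·(1 − n/N)·s²/n.
f = 9131/31551 = 0.28940446; Var(ȳ) = 0.71059554·75.95/9131 = 0.0059106047.
Var(Ŷ) = 31551² · 0.0059106047 = 5.8838037 × 10^6.
SE(Ŷ) = √(5.8838037 × 10^6) = 2425.7.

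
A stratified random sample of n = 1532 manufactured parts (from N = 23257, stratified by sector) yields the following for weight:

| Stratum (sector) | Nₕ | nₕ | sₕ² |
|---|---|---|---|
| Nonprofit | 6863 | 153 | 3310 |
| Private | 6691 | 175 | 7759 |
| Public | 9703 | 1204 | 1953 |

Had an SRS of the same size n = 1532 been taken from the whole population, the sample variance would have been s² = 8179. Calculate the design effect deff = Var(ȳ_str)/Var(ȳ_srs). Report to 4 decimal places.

Var(ȳ_str) = Σ Wₕ²(1−fₕ)sₕ²/nₕ with Wₕ = Nₕ/23257:
  Nonprofit: (6863/23257)²·(1−153/6863)·3310/153 = 1.8418985
  Private: (6691/23257)²·(1−175/6691)·7759/175 = 3.5738179
  Public: (9703/23257)²·(1−1204/9703)·1953/1204 = 0.24731032
  → Var(ȳ_str) = 5.6630267.
Var(ȳ_srs) = (1 − 1532/23257)·8179/1532 = 4.9870938.
deff = 5.6630267 / 4.9870938 = 1.1355.

1.1355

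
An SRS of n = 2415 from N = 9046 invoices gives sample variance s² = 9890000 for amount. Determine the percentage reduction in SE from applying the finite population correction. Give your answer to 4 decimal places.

f = n/N = 2415/9046 = 0.26696883.
SE_no-fpc = √(s²/n) = 63.994047; SE_fpc = √((1−f)s²/n) = 54.789937.
Ratio = √(1−f) = 0.85617240. Reduction = 100·(1 − 0.85617240) = 14.3828%.

14.3828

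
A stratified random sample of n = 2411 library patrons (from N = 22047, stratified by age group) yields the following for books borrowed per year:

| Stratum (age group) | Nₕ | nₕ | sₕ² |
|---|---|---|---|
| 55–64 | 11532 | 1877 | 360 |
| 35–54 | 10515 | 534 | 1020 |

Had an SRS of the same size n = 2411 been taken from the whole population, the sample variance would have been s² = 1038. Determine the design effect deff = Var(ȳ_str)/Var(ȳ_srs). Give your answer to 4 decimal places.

1.1901

Var(ȳ_str) = Σ Wₕ²(1−fₕ)sₕ²/nₕ with Wₕ = Nₕ/22047:
  55–64: (11532/22047)²·(1−1877/11532)·360/1877 = 0.043933534
  35–54: (10515/22047)²·(1−534/10515)·1020/534 = 0.41242335
  → Var(ȳ_str) = 0.45635688.
Var(ȳ_srs) = (1 − 2411/22047)·1038/2411 = 0.38344552.
deff = 0.45635688 / 0.38344552 = 1.1901.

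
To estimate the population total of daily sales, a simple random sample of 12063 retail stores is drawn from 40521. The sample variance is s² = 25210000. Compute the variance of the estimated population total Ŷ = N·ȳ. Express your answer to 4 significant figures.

2.410 × 10^12

Var(Ŷ) = N²·Var(ȳ) = N²·(1 − n/N)·s²/n.
f = 12063/40521 = 0.29769749; Var(ȳ) = 0.70230251·25210000/12063 = 1467.715.
Var(Ŷ) = 40521² · 1467.715 = 2.4099168 × 10^12.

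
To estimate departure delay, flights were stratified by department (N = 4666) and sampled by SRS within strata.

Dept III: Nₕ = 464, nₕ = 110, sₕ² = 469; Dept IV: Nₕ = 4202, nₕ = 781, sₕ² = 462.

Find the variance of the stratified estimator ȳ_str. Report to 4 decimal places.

Var(ȳ_str) = Σₕ Wₕ²(1 − fₕ)sₕ²/nₕ with Wₕ = Nₕ/N, N = 4666.
Dept III: Wₕ = 0.09944278; term = 0.09944278²·(1 − 0.23706897)·469/110 = 0.032167102.
Dept IV: Wₕ = 0.90055722; term = 0.90055722²·(1 − 0.18586387)·462/781 = 0.39058053.
Sum = 0.42274763.

0.4227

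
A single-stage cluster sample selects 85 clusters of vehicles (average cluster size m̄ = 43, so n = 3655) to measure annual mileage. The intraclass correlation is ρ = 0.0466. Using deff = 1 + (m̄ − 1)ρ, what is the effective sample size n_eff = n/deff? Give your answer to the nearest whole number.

deff = 1 + (43 − 1)·0.0466 = 1 + 1.9572 = 2.9572.
n_eff = 3655 / 2.9572 = 1236.

1236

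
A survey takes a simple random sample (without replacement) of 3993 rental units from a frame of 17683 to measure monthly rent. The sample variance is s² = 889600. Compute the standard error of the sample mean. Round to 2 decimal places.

13.13

Under SRS without replacement, Var(ȳ) = (1 − f)·s²/n with f = n/N = 3993/17683 = 0.22581010.
Var(ȳ) = (1 − 0.22581010)·889600/3993 = 0.77418990·222.78988 = 172.48168.
SE(ȳ) = √(172.48168) = 13.13.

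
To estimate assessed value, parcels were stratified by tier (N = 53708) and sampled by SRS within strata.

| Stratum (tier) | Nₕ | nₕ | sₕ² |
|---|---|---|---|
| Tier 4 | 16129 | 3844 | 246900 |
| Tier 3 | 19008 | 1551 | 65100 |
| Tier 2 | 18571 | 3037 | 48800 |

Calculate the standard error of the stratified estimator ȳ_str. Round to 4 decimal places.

Var(ȳ_str) = Σₕ Wₕ²(1 − fₕ)sₕ²/nₕ with Wₕ = Nₕ/N, N = 53708.
Tier 4: Wₕ = 0.30030908; term = 0.30030908²·(1 − 0.23832848)·246900/3844 = 4.4120696.
Tier 3: Wₕ = 0.35391376; term = 0.35391376²·(1 − 0.08159722)·65100/1551 = 4.8283336.
Tier 2: Wₕ = 0.34577717; term = 0.34577717²·(1 − 0.16353454)·48800/3037 = 1.6069992.
Sum = 10.847402.
SE = √(10.847402) = 3.2935.

3.2935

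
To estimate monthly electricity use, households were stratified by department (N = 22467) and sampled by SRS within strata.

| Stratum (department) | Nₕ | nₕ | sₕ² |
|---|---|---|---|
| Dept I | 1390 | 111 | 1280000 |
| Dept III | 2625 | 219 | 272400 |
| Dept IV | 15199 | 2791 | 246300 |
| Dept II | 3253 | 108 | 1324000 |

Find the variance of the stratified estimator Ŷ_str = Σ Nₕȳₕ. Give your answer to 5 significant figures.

1.7042 × 10^11

Var(Ŷ_str) = Σₕ Nₕ²(1 − fₕ)sₕ²/nₕ.
Dept I: 1390²·(1 − 111/1390)·1280000/111 = 2.0500872 × 10^10.
Dept III: 2625²·(1 − 219/2625)·272400/219 = 7.8557548 × 10^9.
Dept IV: 15199²·(1 − 2791/15199)·246300/2791 = 1.6642608 × 10^10.
Dept II: 3253²·(1 − 108/3253)·1324000/108 = 1.2542062 × 10^11.
Sum = 1.7041985 × 10^11.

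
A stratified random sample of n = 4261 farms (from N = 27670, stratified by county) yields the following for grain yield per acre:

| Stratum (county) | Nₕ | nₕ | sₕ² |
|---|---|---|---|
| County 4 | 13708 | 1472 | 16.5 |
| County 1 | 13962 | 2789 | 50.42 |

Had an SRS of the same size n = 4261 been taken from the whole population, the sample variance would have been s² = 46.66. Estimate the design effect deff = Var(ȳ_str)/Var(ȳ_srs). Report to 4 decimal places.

Var(ȳ_str) = Σ Wₕ²(1−fₕ)sₕ²/nₕ with Wₕ = Nₕ/27670:
  County 4: (13708/27670)²·(1−1472/13708)·16.5/1472 = 0.0024556778
  County 1: (13962/27670)²·(1−2789/13962)·50.42/2789 = 0.0036834387
  → Var(ȳ_str) = 0.0061391165.
Var(ȳ_srs) = (1 − 4261/27670)·46.66/4261 = 0.0092641783.
deff = 0.0061391165 / 0.0092641783 = 0.6627.

0.6627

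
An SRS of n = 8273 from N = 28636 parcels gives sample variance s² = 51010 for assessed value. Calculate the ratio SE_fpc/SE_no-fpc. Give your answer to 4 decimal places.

0.8433

f = n/N = 8273/28636 = 0.28890208.
SE_no-fpc = √(s²/n) = 2.4831111; SE_fpc = √((1−f)s²/n) = 2.0939237.
Ratio = √(1−f) = 0.84326622.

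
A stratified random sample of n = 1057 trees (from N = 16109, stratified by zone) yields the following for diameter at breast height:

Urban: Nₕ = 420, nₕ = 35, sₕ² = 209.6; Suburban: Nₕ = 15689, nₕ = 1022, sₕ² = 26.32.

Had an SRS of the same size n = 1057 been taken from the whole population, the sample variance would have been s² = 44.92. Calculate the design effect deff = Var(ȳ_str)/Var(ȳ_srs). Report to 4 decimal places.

Var(ȳ_str) = Σ Wₕ²(1−fₕ)sₕ²/nₕ with Wₕ = Nₕ/16109:
  Urban: (420/16109)²·(1−35/420)·209.6/35 = 0.0037316086
  Suburban: (15689/16109)²·(1−1022/15689)·26.32/1022 = 0.022836754
  → Var(ȳ_str) = 0.026568363.
Var(ȳ_srs) = (1 − 1057/16109)·44.92/1057 = 0.039709131.
deff = 0.026568363 / 0.039709131 = 0.6691.

0.6691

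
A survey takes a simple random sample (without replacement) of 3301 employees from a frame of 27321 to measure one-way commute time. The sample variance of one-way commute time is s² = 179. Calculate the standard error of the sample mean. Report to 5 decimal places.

Under SRS without replacement, Var(ȳ) = (1 − f)·s²/n with f = n/N = 3301/27321 = 0.12082281.
Var(ȳ) = (1 − 0.12082281)·179/3301 = 0.87917719·0.054225992 = 0.047674255.
SE(ȳ) = √(0.047674255) = 0.21834.

0.21834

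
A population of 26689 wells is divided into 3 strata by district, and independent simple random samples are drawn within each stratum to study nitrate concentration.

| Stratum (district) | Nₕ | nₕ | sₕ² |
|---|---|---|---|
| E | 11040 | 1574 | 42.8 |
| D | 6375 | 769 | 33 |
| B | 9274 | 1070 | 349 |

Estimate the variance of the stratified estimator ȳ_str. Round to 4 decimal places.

0.0410

Var(ȳ_str) = Σₕ Wₕ²(1 − fₕ)sₕ²/nₕ with Wₕ = Nₕ/N, N = 26689.
E: Wₕ = 0.41365357; term = 0.41365357²·(1 − 0.14257246)·42.8/1574 = 0.0039894223.
D: Wₕ = 0.23886245; term = 0.23886245²·(1 − 0.12062745)·33/769 = 0.0021530607.
B: Wₕ = 0.34748398; term = 0.34748398²·(1 − 0.11537632)·349/1070 = 0.03483933.
Sum = 0.040981813.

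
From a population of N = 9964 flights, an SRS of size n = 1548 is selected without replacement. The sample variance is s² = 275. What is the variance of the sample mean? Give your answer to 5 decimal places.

0.15005

Under SRS without replacement, Var(ȳ) = (1 − f)·s²/n with f = n/N = 1548/9964 = 0.15535929.
Var(ȳ) = (1 − 0.15535929)·275/1548 = 0.84464071·0.17764858 = 0.15004922.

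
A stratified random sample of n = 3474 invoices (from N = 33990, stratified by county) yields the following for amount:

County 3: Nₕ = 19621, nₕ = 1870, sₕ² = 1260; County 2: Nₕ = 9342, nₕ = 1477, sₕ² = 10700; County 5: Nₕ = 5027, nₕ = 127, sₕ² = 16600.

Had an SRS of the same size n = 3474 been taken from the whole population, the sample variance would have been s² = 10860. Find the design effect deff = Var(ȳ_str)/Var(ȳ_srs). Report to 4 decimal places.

Var(ȳ_str) = Σ Wₕ²(1−fₕ)sₕ²/nₕ with Wₕ = Nₕ/33990:
  County 3: (19621/33990)²·(1−1870/19621)·1260/1870 = 0.20312836
  County 2: (9342/33990)²·(1−1477/9342)·10700/1477 = 0.46072263
  County 5: (5027/33990)²·(1−127/5027)·16600/127 = 2.7868077
  → Var(ȳ_str) = 3.4506587.
Var(ȳ_srs) = (1 − 3474/33990)·10860/3474 = 2.8065737.
deff = 3.4506587 / 2.8065737 = 1.2295.

1.2295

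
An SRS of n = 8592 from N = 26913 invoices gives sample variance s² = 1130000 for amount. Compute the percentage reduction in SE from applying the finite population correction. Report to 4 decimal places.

17.4925

f = n/N = 8592/26913 = 0.31925092.
SE_no-fpc = √(s²/n) = 11.468116; SE_fpc = √((1−f)s²/n) = 9.4620583.
Ratio = √(1−f) = 0.82507520. Reduction = 100·(1 − 0.82507520) = 17.4925%.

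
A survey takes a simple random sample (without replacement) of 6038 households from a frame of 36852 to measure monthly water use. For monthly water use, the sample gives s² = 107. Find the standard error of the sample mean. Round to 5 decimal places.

Under SRS without replacement, Var(ȳ) = (1 − f)·s²/n with f = n/N = 6038/36852 = 0.16384457.
Var(ȳ) = (1 − 0.16384457)·107/6038 = 0.83615543·0.0177211 = 0.014817594.
SE(ȳ) = √(0.014817594) = 0.12173.

0.12173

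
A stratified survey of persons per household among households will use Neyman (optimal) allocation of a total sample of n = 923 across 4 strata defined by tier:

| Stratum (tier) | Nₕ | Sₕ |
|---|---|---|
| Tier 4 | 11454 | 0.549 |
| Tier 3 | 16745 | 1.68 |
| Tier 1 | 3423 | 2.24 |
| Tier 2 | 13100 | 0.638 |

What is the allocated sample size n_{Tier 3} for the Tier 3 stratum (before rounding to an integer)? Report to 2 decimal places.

Neyman allocation: nₕ = n·NₕSₕ / Σⱼ NⱼSⱼ.
Σ NⱼSⱼ = 11454·0.549 + 16745·1.68 + 3423·2.24 + 13100·0.638 = 50445.166.
n_{Tier 3} = 923·16745·1.68 / 50445.166 = 514.73.

514.73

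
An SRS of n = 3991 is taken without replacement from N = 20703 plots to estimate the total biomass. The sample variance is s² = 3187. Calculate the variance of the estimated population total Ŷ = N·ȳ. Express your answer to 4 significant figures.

2.763 × 10^8

Var(Ŷ) = N²·Var(ȳ) = N²·(1 − n/N)·s²/n.
f = 3991/20703 = 0.19277399; Var(ȳ) = 0.80722601·3187/3991 = 0.64460769.
Var(Ŷ) = 20703² · 0.64460769 = 2.7628802 × 10^8.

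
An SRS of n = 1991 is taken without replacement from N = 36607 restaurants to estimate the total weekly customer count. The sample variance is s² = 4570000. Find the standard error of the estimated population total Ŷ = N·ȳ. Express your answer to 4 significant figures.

Var(Ŷ) = N²·Var(ȳ) = N²·(1 − n/N)·s²/n.
f = 1991/36607 = 0.05438850; Var(ȳ) = 0.94561150·4570000/1991 = 2170.4895.
Var(Ŷ) = 36607² · 2170.4895 = 2.9086132 × 10^12.
SE(Ŷ) = √(2.9086132 × 10^12) = 1.705 × 10^6.

1.705 × 10^6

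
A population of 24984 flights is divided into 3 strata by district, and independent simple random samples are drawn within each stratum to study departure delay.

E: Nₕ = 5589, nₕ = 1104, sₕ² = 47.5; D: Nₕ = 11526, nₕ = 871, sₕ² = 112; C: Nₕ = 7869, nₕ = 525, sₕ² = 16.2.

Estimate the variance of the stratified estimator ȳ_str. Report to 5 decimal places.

0.02988

Var(ȳ_str) = Σₕ Wₕ²(1 − fₕ)sₕ²/nₕ with Wₕ = Nₕ/N, N = 24984.
E: Wₕ = 0.22370317; term = 0.22370317²·(1 − 0.19753086)·47.5/1104 = 0.0017278146.
D: Wₕ = 0.46133525; term = 0.46133525²·(1 − 0.07556828)·112/871 = 0.02529927.
C: Wₕ = 0.31496158; term = 0.31496158²·(1 − 0.06671750)·16.2/525 = 0.0028568273.
Sum = 0.029883912.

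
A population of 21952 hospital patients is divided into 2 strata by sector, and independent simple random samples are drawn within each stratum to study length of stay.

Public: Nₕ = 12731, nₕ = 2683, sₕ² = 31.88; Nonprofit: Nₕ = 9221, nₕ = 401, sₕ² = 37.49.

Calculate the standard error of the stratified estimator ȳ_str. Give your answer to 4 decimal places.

Var(ȳ_str) = Σₕ Wₕ²(1 − fₕ)sₕ²/nₕ with Wₕ = Nₕ/N, N = 21952.
Public: Wₕ = 0.57994716; term = 0.57994716²·(1 − 0.21074542)·31.88/2683 = 0.0031542172.
Nonprofit: Wₕ = 0.42005284; term = 0.42005284²·(1 − 0.04348769)·37.49/401 = 0.015778637.
Sum = 0.018932854.
SE = √(0.018932854) = 0.1376.

0.1376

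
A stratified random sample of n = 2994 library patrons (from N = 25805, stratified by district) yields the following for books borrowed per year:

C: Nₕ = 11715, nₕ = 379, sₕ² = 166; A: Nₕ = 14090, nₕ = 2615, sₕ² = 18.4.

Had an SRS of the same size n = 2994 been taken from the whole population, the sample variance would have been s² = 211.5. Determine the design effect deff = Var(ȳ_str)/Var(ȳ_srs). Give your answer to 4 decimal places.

Var(ȳ_str) = Σ Wₕ²(1−fₕ)sₕ²/nₕ with Wₕ = Nₕ/25805:
  C: (11715/25805)²·(1−379/11715)·166/379 = 0.087350075
  A: (14090/25805)²·(1−2615/14090)·18.4/2615 = 0.0017084493
  → Var(ȳ_str) = 0.089058524.
Var(ȳ_srs) = (1 − 2994/25805)·211.5/2994 = 0.062445197.
deff = 0.089058524 / 0.062445197 = 1.4262.

1.4262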